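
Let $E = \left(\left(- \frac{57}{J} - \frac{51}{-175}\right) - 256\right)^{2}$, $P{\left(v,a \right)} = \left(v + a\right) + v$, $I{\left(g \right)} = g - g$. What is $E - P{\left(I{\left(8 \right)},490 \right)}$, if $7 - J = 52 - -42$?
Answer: $\frac{1662840748566}{25755625} \approx 64562.0$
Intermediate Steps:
$I{\left(g \right)} = 0$
$J = -87$ ($J = 7 - \left(52 - -42\right) = 7 - \left(52 + 42\right) = 7 - 94 = -87$)
$P{\left(v,a \right)} = a + 2 v$ ($P{\left(v,a \right)} = \left(a + v\right) + v = a + 2 v$)
$E = \frac{1675461004816}{25755625}$ ($E = \left(\left(- \frac{57}{-87} - \frac{51}{-175}\right) - 256\right)^{2} = \left(\left(\left(-57\right) \left(- \frac{1}{87}\right) - - \frac{51}{175}\right) - 256\right)^{2} = \left(\left(\frac{19}{29} + \frac{51}{175}\right) - 256\right)^{2} = \left(\frac{4804}{5075} - 256\right)^{2} = \left(- \frac{1294396}{5075}\right)^{2} = \frac{1675461004816}{25755625} \approx 65052.0$)
$E - P{\left(I{\left(8 \right)},490 \right)} = \frac{1675461004816}{25755625} - \left(490 + 2 \cdot 0\right) = \frac{1675461004816}{25755625} - \left(490 + 0\right) = \frac{1675461004816}{25755625} - 490 = \frac{1662840748566}{25755625}$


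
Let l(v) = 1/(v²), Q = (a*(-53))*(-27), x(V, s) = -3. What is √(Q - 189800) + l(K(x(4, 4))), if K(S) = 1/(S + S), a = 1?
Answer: 36 + I*√188369 ≈ 36.0 + 434.02*I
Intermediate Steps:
K(S) = 1/(2*S)
Q = 1431 (Q = (1*(-53))*(-27) = -53*(-27) = 1431)
l(v) = v⁻²
√(Q - 189800) + l(K(x(4, 4))) = √(1431 - 189800) + ((½)/(-3))⁻² = √(-188369) + ((½)*(-⅓))⁻² = I*√188369 + (-⅙)⁻² = I*√188369 + 36 = 36 + I*√188369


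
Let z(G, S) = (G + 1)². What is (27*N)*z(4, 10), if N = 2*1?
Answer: 1350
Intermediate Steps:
z(G, S) = (1 + G)²
N = 2
(27*N)*z(4, 10) = (27*2)*(1 + 4)² = 54*5² = 54*25 = 1350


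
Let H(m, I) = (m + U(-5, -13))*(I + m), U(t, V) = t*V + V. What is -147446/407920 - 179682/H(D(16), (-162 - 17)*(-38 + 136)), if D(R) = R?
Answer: -2133865481/10128041720 ≈ -0.21069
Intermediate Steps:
U(t, V) = V + V*t (U(t, V) = V*t + V = V + V*t)
H(m, I) = (52 + m)*(I + m) (H(m, I) = (m - 13*(1 - 5))*(I + m) = (m - 13*(-4))*(I + m) = (m + 52)*(I + m) = (52 + m)*(I + m))
-147446/407920 - 179682/H(D(16), (-162 - 17)*(-38 + 136)) = -147446/407920 - 179682/(16² + 52*((-162 - 17)*(-38 + 136)) + 52*16 + ((-162 - 17)*(-38 + 136))*16) = -147446*1/407920 - 179682/(256 + 52*(-179*98) + 832 - 179*98*16) = -73723/203960 - 179682/(256 + 52*(-17542) + 832 - 17542*16) = -73723/203960 - 179682/(256 - 912184 + 832 - 280672) = -73723/203960 - 179682/(-1191768) = -73723/203960 - 179682*(-1/1191768) = -73723/203960 + 29947/198628 = -2133865481/10128041720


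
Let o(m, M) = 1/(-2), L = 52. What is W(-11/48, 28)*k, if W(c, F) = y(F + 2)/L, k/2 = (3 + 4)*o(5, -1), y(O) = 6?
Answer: -21/26 ≈ -0.80769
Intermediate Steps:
o(m, M) = -1/2
k = -7 (k = 2*((3 + 4)*(-1/2)) = 2*(7*(-1/2)) = 2*(-7/2) = -7)
W(c, F) = 3/26 (W(c, F) = 6/52 = 6*(1/52) = 3/26)
W(-11/48, 28)*k = (3/26)*(-7) = -21/26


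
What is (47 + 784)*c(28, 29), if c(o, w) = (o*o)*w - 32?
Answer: 18867024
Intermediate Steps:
c(o, w) = -32 + w*o² (c(o, w) = o²*w - 32 = w*o² - 32 = -32 + w*o²)
(47 + 784)*c(28, 29) = (47 + 784)*(-32 + 29*28²) = 831*(-32 + 29*784) = 831*(-32 + 22736) = 831*22704 = 18867024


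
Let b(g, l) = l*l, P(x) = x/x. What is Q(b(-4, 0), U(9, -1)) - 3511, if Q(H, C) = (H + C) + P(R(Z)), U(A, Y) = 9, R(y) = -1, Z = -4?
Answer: -3501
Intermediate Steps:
P(x) = 1
b(g, l) = l²
Q(H, C) = 1 + C + H (Q(H, C) = (H + C) + 1 = (C + H) + 1 = 1 + C + H)
Q(b(-4, 0), U(9, -1)) - 3511 = (1 + 9 + 0²) - 3511 = (1 + 9 + 0) - 3511 = 10 - 3511 = -3501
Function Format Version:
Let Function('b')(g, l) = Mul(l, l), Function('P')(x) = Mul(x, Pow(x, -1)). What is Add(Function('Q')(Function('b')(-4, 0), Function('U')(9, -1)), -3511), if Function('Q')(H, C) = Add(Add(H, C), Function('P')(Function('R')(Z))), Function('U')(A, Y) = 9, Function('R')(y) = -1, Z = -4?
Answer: -3501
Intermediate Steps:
Function('P')(x) = 1
Function('b')(g, l) = Pow(l, 2)
Function('Q')(H, C) = Add(1, C, H) (Function('Q')(H, C) = Add(Add(H, C), 1) = Add(Add(C, H), 1) = Add(1, C, H))
Add(Function('Q')(Function('b')(-4, 0), Function('U')(9, -1)), -3511) = Add(Add(1, 9, Pow(0, 2)), -3511) = Add(Add(1, 9, 0), -3511) = Add(10, -3511) = -3501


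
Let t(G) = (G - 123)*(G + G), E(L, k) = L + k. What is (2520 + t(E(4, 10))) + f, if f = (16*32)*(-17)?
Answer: -9236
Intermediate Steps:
f = -8704 (f = 512*(-17) = -8704)
t(G) = 2*G*(-123 + G) (t(G) = (-123 + G)*(2*G) = 2*G*(-123 + G))
(2520 + t(E(4, 10))) + f = (2520 + 2*(4 + 10)*(-123 + (4 + 10))) - 8704 = (2520 + 2*14*(-123 + 14)) - 8704 = (2520 + 2*14*(-109)) - 8704 = (2520 - 3052) - 8704 = -532 - 8704 = -9236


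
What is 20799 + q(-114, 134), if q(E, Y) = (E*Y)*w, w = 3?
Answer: -25029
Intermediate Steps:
q(E, Y) = 3*E*Y (q(E, Y) = (E*Y)*3 = 3*E*Y)
20799 + q(-114, 134) = 20799 + 3*(-114)*134 = 20799 - 45828 = -25029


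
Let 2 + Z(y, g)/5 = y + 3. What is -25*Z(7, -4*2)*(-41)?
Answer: 41000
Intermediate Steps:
Z(y, g) = 5 + 5*y (Z(y, g) = -10 + 5*(y + 3) = -10 + 5*(3 + y) = -10 + (15 + 5*y) = 5 + 5*y)
-25*Z(7, -4*2)*(-41) = -25*(5 + 5*7)*(-41) = -25*(5 + 35)*(-41) = -25*40*(-41) = -1000*(-41) = 41000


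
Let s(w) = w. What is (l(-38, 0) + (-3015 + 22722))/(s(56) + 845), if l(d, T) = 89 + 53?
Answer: 19849/901 ≈ 22.030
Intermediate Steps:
l(d, T) = 142
(l(-38, 0) + (-3015 + 22722))/(s(56) + 845) = (142 + (-3015 + 22722))/(56 + 845) = (142 + 19707)/901 = 19849*(1/901) = 19849/901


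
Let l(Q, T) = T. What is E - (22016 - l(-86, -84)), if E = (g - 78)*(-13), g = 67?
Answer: -21957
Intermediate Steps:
E = 143 (E = (67 - 78)*(-13) = -11*(-13) = 143)
E - (22016 - l(-86, -84)) = 143 - (22016 - 1*(-84)) = 143 - (22016 + 84) = 143 - 1*22100 = 143 - 22100 = -21957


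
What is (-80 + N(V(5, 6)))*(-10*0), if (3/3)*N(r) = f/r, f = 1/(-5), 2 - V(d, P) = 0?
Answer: 0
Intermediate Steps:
V(d, P) = 2 (V(d, P) = 2 - 1*0 = 2 + 0 = 2)
f = -⅕ ≈ -0.20000
N(r) = -1/(5*r)
(-80 + N(V(5, 6)))*(-10*0) = (-80 - ⅕/2)*(-10*0) = (-80 - ⅕*½)*0 = (-80 - ⅒)*0 = -801/10*0 = 0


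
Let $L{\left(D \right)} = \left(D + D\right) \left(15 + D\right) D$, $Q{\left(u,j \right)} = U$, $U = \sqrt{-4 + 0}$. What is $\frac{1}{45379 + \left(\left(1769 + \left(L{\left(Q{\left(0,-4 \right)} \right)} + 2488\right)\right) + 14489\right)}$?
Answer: $\frac{64005}{4096640281} + \frac{16 i}{4096640281} \approx 1.5624 \cdot 10^{-5} + 3.9056 \cdot 10^{-9} i$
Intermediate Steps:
$U = 2 i$ ($U = \sqrt{-4} = 2 i \approx 2.0 i$)
$Q{\left(u,j \right)} = 2 i$
$L{\left(D \right)} = 2 D^{2} \left(15 + D\right)$ ($L{\left(D \right)} = 2 D \left(15 + D\right) D = 2 D^{2} \left(15 + D\right)$)
$\frac{1}{45379 + \left(\left(1769 + \left(L{\left(Q{\left(0,-4 \right)} \right)} + 2488\right)\right) + 14489\right)} = \frac{1}{45379 + \left(\left(1769 + \left(2 \left(2 i\right)^{2} \left(15 + 2 i\right) + 2488\right)\right) + 14489\right)} = \frac{1}{45379 + \left(\left(1769 + \left(2 \left(-4\right) \left(15 + 2 i\right) + 2488\right)\right) + 14489\right)} = \frac{1}{45379 + \left(\left(1769 + \left(\left(-120 - 16 i\right) + 2488\right)\right) + 14489\right)} = \frac{1}{45379 + \left(\left(1769 + \left(2368 - 16 i\right)\right) + 14489\right)} = \frac{1}{45379 + \left(\left(4137 - 16 i\right) + 14489\right)} = \frac{1}{45379 + \left(18626 - 16 i\right)} = \frac{1}{64005 - 16 i} = \frac{64005 + 16 i}{4096640281}$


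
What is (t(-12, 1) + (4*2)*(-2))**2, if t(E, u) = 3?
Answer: 169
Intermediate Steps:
(t(-12, 1) + (4*2)*(-2))**2 = (3 + (4*2)*(-2))**2 = (3 + 8*(-2))**2 = (3 - 16)**2 = (-13)**2 = 169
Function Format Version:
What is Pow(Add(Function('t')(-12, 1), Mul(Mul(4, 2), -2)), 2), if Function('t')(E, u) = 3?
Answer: 169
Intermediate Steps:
Pow(Add(Function('t')(-12, 1), Mul(Mul(4, 2), -2)), 2) = Pow(Add(3, Mul(Mul(4, 2), -2)), 2) = Pow(Add(3, Mul(8, -2)), 2) = Pow(Add(3, -16), 2) = Pow(-13, 2) = 169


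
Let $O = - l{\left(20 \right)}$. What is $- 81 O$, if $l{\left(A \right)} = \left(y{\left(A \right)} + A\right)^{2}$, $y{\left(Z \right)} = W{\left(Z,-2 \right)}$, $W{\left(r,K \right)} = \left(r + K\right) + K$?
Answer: $104976$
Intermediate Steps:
$W{\left(r,K \right)} = r + 2 K$ ($W{\left(r,K \right)} = \left(K + r\right) + K = r + 2 K$)
$y{\left(Z \right)} = -4 + Z$ ($y{\left(Z \right)} = Z + 2 \left(-2\right) = Z - 4 = -4 + Z$)
$l{\left(A \right)} = \left(-4 + 2 A\right)^{2}$ ($l{\left(A \right)} = \left(\left(-4 + A\right) + A\right)^{2} = \left(-4 + 2 A\right)^{2}$)
$O = -1296$ ($O = - 4 \left(-2 + 20\right)^{2} = - 4 \cdot 18^{2} = - 4 \cdot 324 = \left(-1\right) 1296 = -1296$)
$- 81 O = \left(-81\right) \left(-1296\right) = 104976$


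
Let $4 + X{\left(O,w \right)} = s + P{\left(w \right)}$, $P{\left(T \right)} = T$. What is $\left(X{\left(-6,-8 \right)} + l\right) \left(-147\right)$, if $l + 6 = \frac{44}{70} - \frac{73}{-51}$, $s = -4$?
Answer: $\frac{249151}{85} \approx 2931.2$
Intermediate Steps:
$l = - \frac{7033}{1785}$ ($l = -6 + \left(\frac{44}{70} - \frac{73}{-51}\right) = -6 + \left(44 \cdot \frac{1}{70} - - \frac{73}{51}\right) = -6 + \left(\frac{22}{35} + \frac{73}{51}\right) = -6 + \frac{3677}{1785} = - \frac{7033}{1785} \approx -3.9401$)
$X{\left(O,w \right)} = -8 + w$ ($X{\left(O,w \right)} = -4 + \left(-4 + w\right) = -8 + w$)
$\left(X{\left(-6,-8 \right)} + l\right) \left(-147\right) = \left(\left(-8 - 8\right) - \frac{7033}{1785}\right) \left(-147\right) = \left(-16 - \frac{7033}{1785}\right) \left(-147\right) = \left(- \frac{35593}{1785}\right) \left(-147\right) = \frac{249151}{85}$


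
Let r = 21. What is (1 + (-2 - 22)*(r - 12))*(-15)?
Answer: 3225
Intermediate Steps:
(1 + (-2 - 22)*(r - 12))*(-15) = (1 + (-2 - 22)*(21 - 12))*(-15) = (1 - 24*9)*(-15) = (1 - 216)*(-15) = -215*(-15) = 3225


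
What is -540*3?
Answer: -1620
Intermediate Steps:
-540*3 = -54*30 = -1620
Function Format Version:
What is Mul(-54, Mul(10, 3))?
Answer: -1620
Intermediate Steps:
Mul(-54, Mul(10, 3)) = Mul(-54, 30) = -1620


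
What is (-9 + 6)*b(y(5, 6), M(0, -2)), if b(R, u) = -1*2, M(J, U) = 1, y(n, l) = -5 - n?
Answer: 6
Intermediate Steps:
b(R, u) = -2
(-9 + 6)*b(y(5, 6), M(0, -2)) = (-9 + 6)*(-2) = -3*(-2) = 6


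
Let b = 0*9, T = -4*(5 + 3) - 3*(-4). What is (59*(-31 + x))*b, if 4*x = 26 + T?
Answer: 0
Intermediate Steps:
T = -20 (T = -4*8 + 12 = -32 + 12 = -20)
x = 3/2 (x = (26 - 20)/4 = (1/4)*6 = 3/2 ≈ 1.5000)
b = 0
(59*(-31 + x))*b = (59*(-31 + 3/2))*0 = (59*(-59/2))*0 = -3481/2*0 = 0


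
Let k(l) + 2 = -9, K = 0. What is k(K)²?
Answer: 121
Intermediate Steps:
k(l) = -11 (k(l) = -2 - 9 = -11)
k(K)² = (-11)² = 121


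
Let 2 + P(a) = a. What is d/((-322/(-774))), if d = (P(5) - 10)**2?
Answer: 2709/23 ≈ 117.78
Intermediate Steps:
P(a) = -2 + a
d = 49 (d = ((-2 + 5) - 10)**2 = (3 - 10)**2 = (-7)**2 = 49)
d/((-322/(-774))) = 49/((-322/(-774))) = 49/((-322*(-1/774))) = 49/(161/387) = 49*(387/161) = 2709/23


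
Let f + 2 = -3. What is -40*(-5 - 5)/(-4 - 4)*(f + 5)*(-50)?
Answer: 0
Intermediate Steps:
f = -5 (f = -2 - 3 = -5)
-40*(-5 - 5)/(-4 - 4)*(f + 5)*(-50) = -40*(-5 - 5)/(-4 - 4)*(-5 + 5)*(-50) = -40*(-10/(-8))*0*(-50) = -40*(-10*(-1/8))*0*(-50) = -50*0*(-50) = -40*0*(-50) = 0*(-50) = 0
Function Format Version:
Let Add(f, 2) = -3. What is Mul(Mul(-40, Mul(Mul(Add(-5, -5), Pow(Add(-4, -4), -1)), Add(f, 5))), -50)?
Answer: 0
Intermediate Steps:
f = -5 (f = Add(-2, -3) = -5)
Mul(Mul(-40, Mul(Mul(Add(-5, -5), Pow(Add(-4, -4), -1)), Add(f, 5))), -50) = Mul(Mul(-40, Mul(Mul(Add(-5, -5), Pow(Add(-4, -4), -1)), Add(-5, 5))), -50) = Mul(Mul(-40, Mul(Mul(-10, Pow(-8, -1)), 0)), -50) = Mul(Mul(-40, Mul(Mul(-10, Rational(-1, 8)), 0)), -50) = Mul(Mul(-40, Mul(Rational(5, 4), 0)), -50) = Mul(Mul(-40, 0), -50) = Mul(0, -50) = 0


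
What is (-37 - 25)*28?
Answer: -1736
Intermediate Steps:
(-37 - 25)*28 = -62*28 = -1736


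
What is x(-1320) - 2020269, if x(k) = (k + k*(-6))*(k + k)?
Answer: -19444269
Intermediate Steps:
x(k) = -10*k**2 (x(k) = (k - 6*k)*(2*k) = (-5*k)*(2*k) = -10*k**2)
x(-1320) - 2020269 = -10*(-1320)**2 - 2020269 = -10*1742400 - 2020269 = -17424000 - 2020269 = -19444269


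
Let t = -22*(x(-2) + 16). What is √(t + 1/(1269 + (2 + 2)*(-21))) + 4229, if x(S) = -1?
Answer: 4229 + I*√463393065/1185 ≈ 4229.0 + 18.166*I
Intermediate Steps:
t = -330 (t = -22*(-1 + 16) = -22*15 = -330)
√(t + 1/(1269 + (2 + 2)*(-21))) + 4229 = √(-330 + 1/(1269 + (2 + 2)*(-21))) + 4229 = √(-330 + 1/(1269 + 4*(-21))) + 4229 = √(-330 + 1/(1269 - 84)) + 4229 = √(-330 + 1/1185) + 4229 = √(-391049/1185) + 4229 = I*√463393065/1185 + 4229 = 4229 + I*√463393065/1185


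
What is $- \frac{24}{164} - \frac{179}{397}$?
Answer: $- \frac{9721}{16277} \approx -0.59722$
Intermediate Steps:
$- \frac{24}{164} - \frac{179}{397} = \left(-24\right) \frac{1}{164} - \frac{179}{397} = - \frac{6}{41} - \frac{179}{397} = - \frac{9721}{16277}$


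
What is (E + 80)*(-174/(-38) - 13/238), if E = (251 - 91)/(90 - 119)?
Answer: 22095720/65569 ≈ 336.98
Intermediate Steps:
E = -160/29 (E = 160/(-29) = 160*(-1/29) = -160/29 ≈ -5.5172)
(E + 80)*(-174/(-38) - 13/238) = (-160/29 + 80)*(-174/(-38) - 13/238) = 2160*(-174*(-1/38) - 13*1/238)/29 = 2160*(87/19 - 13/238)/29 = (2160/29)*(20459/4522) = 22095720/65569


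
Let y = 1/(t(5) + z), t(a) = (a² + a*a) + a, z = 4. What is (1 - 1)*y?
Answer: 0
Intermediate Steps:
t(a) = a + 2*a² (t(a) = (a² + a²) + a = 2*a² + a = a + 2*a²)
y = 1/59 (y = 1/(5*(1 + 2*5) + 4) = 1/(5*(1 + 10) + 4) = 1/(5*11 + 4) = 1/(55 + 4) = 1/59 ≈ 0.016949)
(1 - 1)*y = (1 - 1)*(1/59) = 0*(1/59) = 0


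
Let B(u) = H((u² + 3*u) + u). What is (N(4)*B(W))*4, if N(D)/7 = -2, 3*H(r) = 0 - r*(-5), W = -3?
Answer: 280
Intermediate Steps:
H(r) = 5*r/3 (H(r) = (0 - r*(-5))/3 = (0 - (-5)*r)/3 = (0 + 5*r)/3 = (5*r)/3 = 5*r/3)
B(u) = 5*u²/3 + 20*u/3 (B(u) = 5*((u² + 3*u) + u)/3 = 5*(u² + 4*u)/3 = 5*u²/3 + 20*u/3)
N(D) = -14 (N(D) = 7*(-2) = -14)
(N(4)*B(W))*4 = -70*(-3)*(4 - 3)/3*4 = -70*(-3)/3*4 = -14*(-5)*4 = 70*4 = 280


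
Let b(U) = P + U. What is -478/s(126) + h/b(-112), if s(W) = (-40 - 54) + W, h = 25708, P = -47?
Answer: -449329/2544 ≈ -176.62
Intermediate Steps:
s(W) = -94 + W
b(U) = -47 + U
-478/s(126) + h/b(-112) = -478/(-94 + 126) + 25708/(-47 - 112) = -478/32 + 25708/(-159) = -478*1/32 + 25708*(-1/159) = -239/16 - 25708/159 = -449329/2544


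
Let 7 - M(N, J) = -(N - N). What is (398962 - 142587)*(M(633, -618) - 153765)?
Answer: -39419707250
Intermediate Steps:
M(N, J) = 7 (M(N, J) = 7 - (-1)*(N - N) = 7 - (-1)*0 = 7 - 1*0 = 7 + 0 = 7)
(398962 - 142587)*(M(633, -618) - 153765) = (398962 - 142587)*(7 - 153765) = 256375*(-153758) = -39419707250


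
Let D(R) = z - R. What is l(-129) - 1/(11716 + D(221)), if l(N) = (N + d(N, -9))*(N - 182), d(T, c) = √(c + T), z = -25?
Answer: 460164929/11470 - 311*I*√138 ≈ 40119.0 - 3653.4*I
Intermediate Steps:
d(T, c) = √(T + c)
l(N) = (-182 + N)*(N + √(-9 + N)) (l(N) = (N + √(N - 9))*(N - 182) = (N + √(-9 + N))*(-182 + N) = (-182 + N)*(N + √(-9 + N)))
D(R) = -25 - R
l(-129) - 1/(11716 + D(221)) = ((-129)² - 182*(-129) - 182*√(-9 - 129) - 129*√(-9 - 129)) - 1/(11716 + (-25 - 1*221)) = (16641 + 23478 - 182*I*√138 - 129*I*√138) - 1/(11716 + (-25 - 221)) = (16641 + 23478 - 182*I*√138 - 129*I*√138) - 1/(11716 - 246) = (16641 + 23478 - 182*I*√138 - 129*I*√138) - 1/11470 = (40119 - 311*I*√138) - 1*1/11470 = (40119 - 311*I*√138) - 1/11470 = 460164929/11470 - 311*I*√138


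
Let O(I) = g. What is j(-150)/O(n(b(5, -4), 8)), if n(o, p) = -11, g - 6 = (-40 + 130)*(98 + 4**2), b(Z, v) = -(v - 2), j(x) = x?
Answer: -25/1711 ≈ -0.014611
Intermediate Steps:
b(Z, v) = 2 - v (b(Z, v) = -(-2 + v) = 2 - v)
g = 10266 (g = 6 + (-40 + 130)*(98 + 4**2) = 6 + 90*(98 + 16) = 6 + 90*114 = 6 + 10260 = 10266)
O(I) = 10266
j(-150)/O(n(b(5, -4), 8)) = -150/10266 = -150*1/10266 = -25/1711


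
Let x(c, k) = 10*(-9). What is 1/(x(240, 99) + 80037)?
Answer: 1/79947 ≈ 1.2508e-5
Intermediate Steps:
x(c, k) = -90
1/(x(240, 99) + 80037) = 1/(-90 + 80037) = 1/79947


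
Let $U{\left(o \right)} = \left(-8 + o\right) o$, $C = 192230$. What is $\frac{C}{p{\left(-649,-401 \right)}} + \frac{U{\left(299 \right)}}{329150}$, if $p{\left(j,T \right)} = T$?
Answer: $- \frac{63237613891}{131989150} \approx -479.11$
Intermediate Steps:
$U{\left(o \right)} = o \left(-8 + o\right)$
$\frac{C}{p{\left(-649,-401 \right)}} + \frac{U{\left(299 \right)}}{329150} = \frac{192230}{-401} + \frac{299 \left(-8 + 299\right)}{329150} = 192230 \left(- \frac{1}{401}\right) + 299 \cdot 291 \cdot \frac{1}{329150} = - \frac{192230}{401} + 87009 \cdot \frac{1}{329150} = - \frac{192230}{401} + \frac{87009}{329150} = - \frac{63237613891}{131989150}$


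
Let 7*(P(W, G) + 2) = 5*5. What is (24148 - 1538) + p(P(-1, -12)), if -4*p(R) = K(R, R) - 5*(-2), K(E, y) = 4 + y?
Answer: 632971/28 ≈ 22606.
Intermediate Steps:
P(W, G) = 11/7 (P(W, G) = -2 + (5*5)/7 = -2 + (⅐)*25 = -2 + 25/7 = 11/7)
p(R) = -7/2 - R/4 (p(R) = -((4 + R) - 5*(-2))/4 = -((4 + R) + 10)/4 = -(14 + R)/4 = -7/2 - R/4)
(24148 - 1538) + p(P(-1, -12)) = (24148 - 1538) + (-7/2 - ¼*11/7) = 22610 + (-7/2 - 11/28) = 22610 - 109/28 = 632971/28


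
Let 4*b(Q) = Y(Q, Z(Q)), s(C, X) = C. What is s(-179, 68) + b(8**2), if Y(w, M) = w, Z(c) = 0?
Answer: -163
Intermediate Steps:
b(Q) = Q/4
s(-179, 68) + b(8**2) = -179 + (1/4)*8**2 = -179 + (1/4)*64 = -179 + 16 = -163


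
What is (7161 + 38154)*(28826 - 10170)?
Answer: 845396640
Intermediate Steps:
(7161 + 38154)*(28826 - 10170) = 45315*18656 = 845396640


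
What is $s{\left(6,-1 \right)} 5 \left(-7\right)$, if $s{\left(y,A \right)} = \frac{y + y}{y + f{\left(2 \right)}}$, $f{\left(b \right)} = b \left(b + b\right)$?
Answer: $-30$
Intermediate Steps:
$f{\left(b \right)} = 2 b^{2}$ ($f{\left(b \right)} = b 2 b = 2 b^{2}$)
$s{\left(y,A \right)} = \frac{2 y}{8 + y}$ ($s{\left(y,A \right)} = \frac{y + y}{y + 2 \cdot 2^{2}} = \frac{2 y}{y + 2 \cdot 4} = \frac{2 y}{y + 8} = \frac{2 y}{8 + y}$)
$s{\left(6,-1 \right)} 5 \left(-7\right) = 2 \cdot 6 \frac{1}{8 + 6} \cdot 5 \left(-7\right) = 2 \cdot 6 \cdot \frac{1}{14} \cdot 5 \left(-7\right) = \frac{6}{7} \cdot 5 \left(-7\right) = \frac{30}{7} \left(-7\right) = -30$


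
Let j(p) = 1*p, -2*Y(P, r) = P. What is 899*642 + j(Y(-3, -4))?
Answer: 1154319/2 ≈ 5.7716e+5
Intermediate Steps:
Y(P, r) = -P/2
j(p) = p
899*642 + j(Y(-3, -4)) = 899*642 - ½*(-3) = 577158 + 3/2 = 1154319/2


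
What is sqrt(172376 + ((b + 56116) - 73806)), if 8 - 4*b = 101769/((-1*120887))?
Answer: sqrt(9042247843201391)/241774 ≈ 393.30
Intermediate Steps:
b = 1068865/483548 (b = 2 - 101769/(4*((-1*120887))) = 2 - 101769/(4*(-120887)) = 2 - 101769*(-1)/(4*120887) = 2 - 1/4*(-101769/120887) = 2 + 101769/483548 = 1068865/483548 ≈ 2.2105)
sqrt(172376 + ((b + 56116) - 73806)) = sqrt(172376 + ((1068865/483548 + 56116) - 73806)) = sqrt(172376 + (27135848433/483548 - 73806)) = sqrt(172376 - 8552895255/483548) = sqrt(74799174793/483548) = sqrt(9042247843201391)/241774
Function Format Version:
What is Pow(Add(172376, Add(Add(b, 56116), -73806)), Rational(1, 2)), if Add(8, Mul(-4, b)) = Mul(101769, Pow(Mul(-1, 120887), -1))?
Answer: Mul(Rational(1, 241774), Pow(9042247843201391, Rational(1, 2))) ≈ 393.30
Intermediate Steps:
b = Rational(1068865, 483548) (b = Add(2, Mul(Rational(-1, 4), Mul(101769, Pow(Mul(-1, 120887), -1)))) = Add(2, Mul(Rational(-1, 4), Mul(101769, Pow(-120887, -1)))) = Add(2, Mul(Rational(-1, 4), Mul(101769, Rational(-1, 120887)))) = Add(2, Mul(Rational(-1, 4), Rational(-101769, 120887))) = Add(2, Rational(101769, 483548)) = Rational(1068865, 483548) ≈ 2.2105)
Pow(Add(172376, Add(Add(b, 56116), -73806)), Rational(1, 2)) = Pow(Add(172376, Add(Add(Rational(1068865, 483548), 56116), -73806)), Rational(1, 2)) = Pow(Add(172376, Add(Rational(27135848433, 483548), -73806)), Rational(1, 2)) = Pow(Add(172376, Rational(-8552895255, 483548)), Rational(1, 2)) = Pow(Rational(74799174793, 483548), Rational(1, 2)) = Mul(Rational(1, 241774), Pow(9042247843201391, Rational(1, 2)))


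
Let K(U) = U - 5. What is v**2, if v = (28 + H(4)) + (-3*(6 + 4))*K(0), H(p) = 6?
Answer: 33856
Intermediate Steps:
K(U) = -5 + U
v = 184 (v = (28 + 6) + (-3*(6 + 4))*(-5 + 0) = 34 - 3*10*(-5) = 34 - 30*(-5) = 34 + 150 = 184)
v**2 = 184**2 = 33856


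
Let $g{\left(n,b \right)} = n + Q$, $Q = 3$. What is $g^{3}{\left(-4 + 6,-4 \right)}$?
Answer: $125$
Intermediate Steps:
$g{\left(n,b \right)} = 3 + n$ ($g{\left(n,b \right)} = n + 3 = 3 + n$)
$g^{3}{\left(-4 + 6,-4 \right)} = \left(3 + \left(-4 + 6\right)\right)^{3} = \left(3 + 2\right)^{3} = 5^{3} = 125$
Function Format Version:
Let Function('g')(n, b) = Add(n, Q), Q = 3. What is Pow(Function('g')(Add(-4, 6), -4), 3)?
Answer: 125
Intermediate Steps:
Function('g')(n, b) = Add(3, n) (Function('g')(n, b) = Add(n, 3) = Add(3, n))
Pow(Function('g')(Add(-4, 6), -4), 3) = Pow(Add(3, Add(-4, 6)), 3) = Pow(Add(3, 2), 3) = Pow(5, 3) = 125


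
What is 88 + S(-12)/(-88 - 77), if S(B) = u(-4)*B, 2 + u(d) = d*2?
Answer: 960/11 ≈ 87.273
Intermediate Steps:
u(d) = -2 + 2*d (u(d) = -2 + d*2 = -2 + 2*d)
S(B) = -10*B (S(B) = (-2 + 2*(-4))*B = (-2 - 8)*B = -10*B)
88 + S(-12)/(-88 - 77) = 88 + (-10*(-12))/(-88 - 77) = 88 + 120/(-165) = 88 + 120*(-1/165) = 88 - 8/11 = 960/11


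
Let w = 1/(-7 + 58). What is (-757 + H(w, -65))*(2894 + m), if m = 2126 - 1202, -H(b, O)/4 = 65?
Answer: -3882906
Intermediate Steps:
w = 1/51 ≈ 0.019608
H(b, O) = -260 (H(b, O) = -4*65 = -260)
m = 924
(-757 + H(w, -65))*(2894 + m) = (-757 - 260)*(2894 + 924) = -1017*3818 = -3882906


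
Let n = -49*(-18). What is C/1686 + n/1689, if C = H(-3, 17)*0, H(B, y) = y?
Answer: 294/563 ≈ 0.52220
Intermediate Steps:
n = 882
C = 0 (C = 17*0 = 0)
C/1686 + n/1689 = 0/1686 + 882/1689 = 0*(1/1686) + 882*(1/1689) = 0 + 294/563 = 294/563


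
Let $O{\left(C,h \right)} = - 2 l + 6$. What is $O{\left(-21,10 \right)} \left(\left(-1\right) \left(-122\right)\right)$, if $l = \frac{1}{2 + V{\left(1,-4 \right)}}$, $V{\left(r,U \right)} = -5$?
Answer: $\frac{2440}{3} \approx 813.33$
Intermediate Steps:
$l = - \frac{1}{3}$ ($l = \frac{1}{2 - 5} = \frac{1}{-3} = - \frac{1}{3} \approx -0.33333$)
$O{\left(C,h \right)} = \frac{20}{3}$ ($O{\left(C,h \right)} = \left(-2\right) \left(- \frac{1}{3}\right) + 6 = \frac{2}{3} + 6 = \frac{20}{3}$)
$O{\left(-21,10 \right)} \left(\left(-1\right) \left(-122\right)\right) = \frac{20 \left(\left(-1\right) \left(-122\right)\right)}{3} = \frac{20}{3} \cdot 122 = \frac{2440}{3}$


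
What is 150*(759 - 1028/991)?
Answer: 112671150/991 ≈ 1.1369e+5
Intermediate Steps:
150*(759 - 1028/991) = 150*(751141/991) = 112671150/991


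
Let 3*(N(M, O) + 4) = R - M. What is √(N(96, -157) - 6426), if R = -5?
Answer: I*√58173/3 ≈ 80.397*I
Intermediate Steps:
N(M, O) = -17/3 - M/3 (N(M, O) = -4 + (-5 - M)/3 = -4 + (-5/3 - M/3) = -17/3 - M/3)
√(N(96, -157) - 6426) = √((-17/3 - ⅓*96) - 6426) = √((-17/3 - 32) - 6426) = √(-113/3 - 6426) = √(-19391/3) = I*√58173/3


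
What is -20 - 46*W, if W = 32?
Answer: -1492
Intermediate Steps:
-20 - 46*W = -20 - 46*32 = -20 - 1472 = -1492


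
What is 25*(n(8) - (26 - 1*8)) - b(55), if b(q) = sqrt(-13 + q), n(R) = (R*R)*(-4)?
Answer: -6850 - sqrt(42) ≈ -6856.5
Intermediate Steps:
n(R) = -4*R**2 (n(R) = R**2*(-4) = -4*R**2)
25*(n(8) - (26 - 1*8)) - b(55) = 25*(-4*8**2 - (26 - 1*8)) - sqrt(-13 + 55) = 25*(-4*64 - (26 - 8)) - sqrt(42) = 25*(-256 - 1*18) - sqrt(42) = 25*(-256 - 18) - sqrt(42) = 25*(-274) - sqrt(42) = -6850 - sqrt(42)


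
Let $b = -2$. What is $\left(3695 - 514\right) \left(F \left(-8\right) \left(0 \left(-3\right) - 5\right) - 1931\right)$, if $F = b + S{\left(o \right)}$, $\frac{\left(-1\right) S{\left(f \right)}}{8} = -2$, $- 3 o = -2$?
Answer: $-4361151$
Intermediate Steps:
$o = \frac{2}{3}$ ($o = \left(- \frac{1}{3}\right) \left(-2\right) = \frac{2}{3} \approx 0.66667$)
$S{\left(f \right)} = 16$ ($S{\left(f \right)} = \left(-8\right) \left(-2\right) = 16$)
$F = 14$ ($F = -2 + 16 = 14$)
$\left(3695 - 514\right) \left(F \left(-8\right) \left(0 \left(-3\right) - 5\right) - 1931\right) = \left(3695 - 514\right) \left(14 \left(-8\right) \left(0 \left(-3\right) - 5\right) - 1931\right) = 3181 \left(- 112 \left(0 - 5\right) - 1931\right) = 3181 \left(\left(-112\right) \left(-5\right) - 1931\right) = 3181 \left(560 - 1931\right) = 3181 \left(-1371\right) = -4361151$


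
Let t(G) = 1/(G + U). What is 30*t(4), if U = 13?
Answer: 30/17 ≈ 1.7647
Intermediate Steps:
t(G) = 1/(13 + G) (t(G) = 1/(G + 13) = 1/(13 + G))
30*t(4) = 30/(13 + 4) = 30/17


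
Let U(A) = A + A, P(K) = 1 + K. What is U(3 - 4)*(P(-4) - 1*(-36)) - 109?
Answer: -175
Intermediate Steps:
U(A) = 2*A
U(3 - 4)*(P(-4) - 1*(-36)) - 109 = (2*(3 - 4))*((1 - 4) - 1*(-36)) - 109 = (2*(-1))*(-3 + 36) - 109 = -2*33 - 109 = -66 - 109 = -175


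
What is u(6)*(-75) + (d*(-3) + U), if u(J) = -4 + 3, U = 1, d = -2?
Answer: 82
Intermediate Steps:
u(J) = -1
u(6)*(-75) + (d*(-3) + U) = -1*(-75) + (-2*(-3) + 1) = 75 + (6 + 1) = 75 + 7 = 82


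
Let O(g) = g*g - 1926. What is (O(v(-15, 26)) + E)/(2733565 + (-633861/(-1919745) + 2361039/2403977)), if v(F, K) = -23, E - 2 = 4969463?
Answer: 2547527468938830980/1401718991929526553 ≈ 1.8174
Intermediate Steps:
E = 4969465 (E = 2 + 4969463 = 4969465)
O(g) = -1926 + g² (O(g) = g² - 1926 = -1926 + g²)
(O(v(-15, 26)) + E)/(2733565 + (-633861/(-1919745) + 2361039/2403977)) = ((-1926 + (-23)²) + 4969465)/(2733565 + (-633861/(-1919745) + 2361039/2403977)) = ((-1926 + 529) + 4969465)/(2733565 + (-633861*(-1/1919745) + 2361039*(1/2403977))) = (-1397 + 4969465)/(2733565 + (70429/213305 + 2361039/2403977)) = 4968068/(2733565 + 672931120028/512780313985) = 4968068/(1401718991929526553/512780313985) = 4968068*(512780313985/1401718991929526553) = 2547527468938830980/1401718991929526553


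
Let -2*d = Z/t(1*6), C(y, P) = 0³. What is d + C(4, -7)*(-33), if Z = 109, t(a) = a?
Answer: -109/12 ≈ -9.0833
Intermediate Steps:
C(y, P) = 0
d = -109/12 (d = -109/(2*(1*6)) = -109/(2*6) = -½*109/6 = -109/12 ≈ -9.0833)
d + C(4, -7)*(-33) = -109/12 + 0*(-33) = -109/12 + 0 = -109/12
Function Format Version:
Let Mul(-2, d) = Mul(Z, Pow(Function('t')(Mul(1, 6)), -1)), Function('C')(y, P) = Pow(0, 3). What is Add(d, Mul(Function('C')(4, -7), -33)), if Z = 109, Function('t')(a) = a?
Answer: Rational(-109, 12) ≈ -9.0833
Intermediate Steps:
Function('C')(y, P) = 0
d = Rational(-109, 12) (d = Mul(Rational(-1, 2), Mul(109, Pow(Mul(1, 6), -1))) = Mul(Rational(-1, 2), Mul(109, Pow(6, -1))) = Mul(Rational(-1, 2), Mul(109, Rational(1, 6))) = Mul(Rational(-1, 2), Rational(109, 6)) = Rational(-109, 12) ≈ -9.0833)
Add(d, Mul(Function('C')(4, -7), -33)) = Add(Rational(-109, 12), Mul(0, -33)) = Add(Rational(-109, 12), 0) = Rational(-109, 12)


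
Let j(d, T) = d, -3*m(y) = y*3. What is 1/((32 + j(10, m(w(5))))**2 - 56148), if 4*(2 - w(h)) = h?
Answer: -1/54384 ≈ -1.8388e-5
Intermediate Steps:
w(h) = 2 - h/4
m(y) = -y (m(y) = -y*3/3 = -y)
1/((32 + j(10, m(w(5))))**2 - 56148) = 1/((32 + 10)**2 - 56148) = 1/(42**2 - 56148) = 1/(1764 - 56148) = 1/(-54384) = -1/54384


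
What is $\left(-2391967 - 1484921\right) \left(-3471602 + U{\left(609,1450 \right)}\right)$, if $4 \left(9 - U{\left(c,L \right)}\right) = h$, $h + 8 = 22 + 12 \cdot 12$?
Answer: $13459130379660$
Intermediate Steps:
$h = 158$ ($h = -8 + \left(22 + 12 \cdot 12\right) = -8 + \left(22 + 144\right) = -8 + 166 = 158$)
$U{\left(c,L \right)} = - \frac{61}{2}$ ($U{\left(c,L \right)} = 9 - \frac{79}{2} = - \frac{61}{2}$)
$\left(-2391967 - 1484921\right) \left(-3471602 + U{\left(609,1450 \right)}\right) = \left(-2391967 - 1484921\right) \left(-3471602 - \frac{61}{2}\right) = \left(-3876888\right) \left(- \frac{6943265}{2}\right) = 13459130379660$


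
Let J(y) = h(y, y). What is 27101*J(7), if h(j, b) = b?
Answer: 189707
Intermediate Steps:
J(y) = y
27101*J(7) = 27101*7 = 189707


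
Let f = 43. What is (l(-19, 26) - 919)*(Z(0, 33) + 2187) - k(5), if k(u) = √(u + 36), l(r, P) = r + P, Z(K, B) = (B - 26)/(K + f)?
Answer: -85771776/43 - √41 ≈ -1.9947e+6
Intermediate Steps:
Z(K, B) = (-26 + B)/(43 + K) (Z(K, B) = (B - 26)/(K + 43) = (-26 + B)/(43 + K))
l(r, P) = P + r
k(u) = √(36 + u)
(l(-19, 26) - 919)*(Z(0, 33) + 2187) - k(5) = ((26 - 19) - 919)*((-26 + 33)/(43 + 0) + 2187) - √(36 + 5) = (7 - 919)*(7/43 + 2187) - √41 = -912*((1/43)*7 + 2187) - √41 = -912*(7/43 + 2187) - √41 = -912*94048/43 - √41 = -85771776/43 - √41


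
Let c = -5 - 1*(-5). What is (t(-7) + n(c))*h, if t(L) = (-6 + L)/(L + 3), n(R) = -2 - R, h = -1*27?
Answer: -135/4 ≈ -33.750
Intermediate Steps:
h = -27
c = 0 (c = -5 + 5 = 0)
t(L) = (-6 + L)/(3 + L)
(t(-7) + n(c))*h = ((-6 - 7)/(3 - 7) + (-2 - 1*0))*(-27) = (-13/(-4) + (-2 + 0))*(-27) = (-1/4*(-13) - 2)*(-27) = (13/4 - 2)*(-27) = (5/4)*(-27) = -135/4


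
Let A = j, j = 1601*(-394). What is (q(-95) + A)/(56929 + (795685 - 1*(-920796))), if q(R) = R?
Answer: -630889/1773410 ≈ -0.35575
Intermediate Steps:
j = -630794
A = -630794
(q(-95) + A)/(56929 + (795685 - 1*(-920796))) = (-95 - 630794)/(56929 + (795685 - 1*(-920796))) = -630889/(56929 + (795685 + 920796)) = -630889/(56929 + 1716481) = -630889/1773410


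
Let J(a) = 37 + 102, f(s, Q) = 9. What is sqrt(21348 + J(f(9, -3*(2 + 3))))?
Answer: sqrt(21487) ≈ 146.58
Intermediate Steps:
J(a) = 139
sqrt(21348 + J(f(9, -3*(2 + 3)))) = sqrt(21348 + 139) = sqrt(21487)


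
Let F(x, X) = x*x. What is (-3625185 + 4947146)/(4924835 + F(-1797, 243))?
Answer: 1321961/8154044 ≈ 0.16212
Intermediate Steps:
F(x, X) = x**2
(-3625185 + 4947146)/(4924835 + F(-1797, 243)) = (-3625185 + 4947146)/(4924835 + (-1797)**2) = 1321961/(4924835 + 3229209) = 1321961/8154044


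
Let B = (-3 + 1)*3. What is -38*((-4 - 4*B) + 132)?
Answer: -5776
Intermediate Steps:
B = -6 (B = -2*3 = -6)
-38*((-4 - 4*B) + 132) = -38*((-4 - 4*(-6)) + 132) = -38*((-4 + 24) + 132) = -38*(20 + 132) = -38*152 = -5776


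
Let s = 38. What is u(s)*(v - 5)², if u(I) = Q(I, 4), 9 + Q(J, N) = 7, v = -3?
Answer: -128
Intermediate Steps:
Q(J, N) = -2 (Q(J, N) = -9 + 7 = -2)
u(I) = -2
u(s)*(v - 5)² = -2*(-3 - 5)² = -2*(-8)² = -2*64 = -128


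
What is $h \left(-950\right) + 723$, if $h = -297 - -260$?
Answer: $35873$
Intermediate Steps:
$h = -37$ ($h = -297 + 260 = -37$)
$h \left(-950\right) + 723 = \left(-37\right) \left(-950\right) + 723 = 35150 + 723 = 35873$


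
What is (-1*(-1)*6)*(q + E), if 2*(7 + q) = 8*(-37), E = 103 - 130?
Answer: -1092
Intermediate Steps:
E = -27
q = -155 (q = -7 + (8*(-37))/2 = -7 + (1/2)*(-296) = -7 - 148 = -155)
(-1*(-1)*6)*(q + E) = (-1*(-1)*6)*(-155 - 27) = (1*6)*(-182) = 6*(-182) = -1092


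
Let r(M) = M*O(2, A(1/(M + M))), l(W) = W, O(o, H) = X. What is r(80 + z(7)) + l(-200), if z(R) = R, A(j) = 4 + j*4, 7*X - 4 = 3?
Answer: -113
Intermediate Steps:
X = 1 (X = 4/7 + (⅐)*3 = 4/7 + 3/7 = 1)
A(j) = 4 + 4*j
O(o, H) = 1
r(M) = M (r(M) = M*1 = M)
r(80 + z(7)) + l(-200) = (80 + 7) - 200 = 87 - 200 = -113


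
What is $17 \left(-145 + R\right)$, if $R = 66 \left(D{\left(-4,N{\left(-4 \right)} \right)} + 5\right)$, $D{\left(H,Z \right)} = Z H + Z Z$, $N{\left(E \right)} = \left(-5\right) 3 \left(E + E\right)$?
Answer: $15621385$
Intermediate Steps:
$N{\left(E \right)} = - 30 E$ ($N{\left(E \right)} = - 15 \cdot 2 E = - 30 E$)
$D{\left(H,Z \right)} = Z^{2} + H Z$ ($D{\left(H,Z \right)} = H Z + Z^{2} = Z^{2} + H Z$)
$R = 919050$ ($R = 66 \left(\left(-30\right) \left(-4\right) \left(-4 - -120\right) + 5\right) = 66 \left(120 \left(-4 + 120\right) + 5\right) = 66 \left(120 \cdot 116 + 5\right) = 66 \left(13920 + 5\right) = 66 \cdot 13925 = 919050$)
$17 \left(-145 + R\right) = 17 \left(-145 + 919050\right) = 17 \cdot 918905 = 15621385$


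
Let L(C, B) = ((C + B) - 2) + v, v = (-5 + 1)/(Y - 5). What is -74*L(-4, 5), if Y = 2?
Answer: -74/3 ≈ -24.667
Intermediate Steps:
v = 4/3 (v = (-5 + 1)/(2 - 5) = -4/(-3) = -4*(-⅓) = 4/3 ≈ 1.3333)
L(C, B) = -⅔ + B + C (L(C, B) = ((C + B) - 2) + 4/3 = ((B + C) - 2) + 4/3 = (-2 + B + C) + 4/3 = -⅔ + B + C)
-74*L(-4, 5) = -74*(-⅔ + 5 - 4) = -74*⅓ = -74/3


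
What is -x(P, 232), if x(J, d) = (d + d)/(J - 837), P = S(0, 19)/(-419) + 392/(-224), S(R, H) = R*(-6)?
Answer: 1856/3355 ≈ 0.55320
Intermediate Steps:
S(R, H) = -6*R
P = -7/4 (P = -6*0/(-419) + 392/(-224) = 0*(-1/419) + 392*(-1/224) = 0 - 7/4 = -7/4 ≈ -1.7500)
x(J, d) = 2*d/(-837 + J) (x(J, d) = (2*d)/(-837 + J) = 2*d/(-837 + J))
-x(P, 232) = -2*232/(-837 - 7/4) = -2*232/(-3355/4) = -2*232*(-4)/3355 = -1*(-1856/3355) = 1856/3355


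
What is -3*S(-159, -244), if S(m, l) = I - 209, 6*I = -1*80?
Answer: 667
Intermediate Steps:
I = -40/3 (I = (-1*80)/6 = (1/6)*(-80) = -40/3 ≈ -13.333)
S(m, l) = -667/3 (S(m, l) = -40/3 - 209 = -667/3)
-3*S(-159, -244) = -3*(-667/3) = 667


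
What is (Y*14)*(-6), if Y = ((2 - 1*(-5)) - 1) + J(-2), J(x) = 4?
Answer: -840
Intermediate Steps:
Y = 10 (Y = ((2 - 1*(-5)) - 1) + 4 = ((2 + 5) - 1) + 4 = (7 - 1) + 4 = 6 + 4 = 10)
(Y*14)*(-6) = (10*14)*(-6) = 140*(-6) = -840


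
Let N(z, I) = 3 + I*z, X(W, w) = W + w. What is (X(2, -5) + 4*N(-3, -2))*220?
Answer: 7260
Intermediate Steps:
(X(2, -5) + 4*N(-3, -2))*220 = ((2 - 5) + 4*(3 - 2*(-3)))*220 = (-3 + 4*(3 + 6))*220 = (-3 + 4*9)*220 = (-3 + 36)*220 = 33*220 = 7260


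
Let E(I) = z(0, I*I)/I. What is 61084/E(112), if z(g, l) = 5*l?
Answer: 15271/140 ≈ 109.08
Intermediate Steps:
E(I) = 5*I (E(I) = (5*(I*I))/I = (5*I**2)/I = 5*I)
61084/E(112) = 61084/((5*112)) = 61084/560 = 61084*(1/560) = 15271/140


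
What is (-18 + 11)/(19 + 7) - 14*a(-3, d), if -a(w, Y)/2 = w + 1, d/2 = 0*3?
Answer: -1463/26 ≈ -56.269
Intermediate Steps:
d = 0 (d = 2*(0*3) = 2*0 = 0)
a(w, Y) = -2 - 2*w (a(w, Y) = -2*(w + 1) = -2*(1 + w) = -2 - 2*w)
(-18 + 11)/(19 + 7) - 14*a(-3, d) = (-18 + 11)/(19 + 7) - 14*(-2 - 2*(-3)) = -7/26 - 14*(-2 + 6) = -7*1/26 - 14*4 = -7/26 - 56 = -1463/26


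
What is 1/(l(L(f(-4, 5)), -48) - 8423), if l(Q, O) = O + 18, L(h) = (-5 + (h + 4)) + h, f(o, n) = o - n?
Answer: -1/8453 ≈ -0.00011830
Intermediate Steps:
L(h) = -1 + 2*h (L(h) = (-5 + (4 + h)) + h = (-1 + h) + h = -1 + 2*h)
l(Q, O) = 18 + O
1/(l(L(f(-4, 5)), -48) - 8423) = 1/((18 - 48) - 8423) = 1/(-30 - 8423) = 1/(-8453) = -1/8453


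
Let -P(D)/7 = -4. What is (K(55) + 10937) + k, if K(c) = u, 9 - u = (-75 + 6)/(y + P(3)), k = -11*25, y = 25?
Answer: 565632/53 ≈ 10672.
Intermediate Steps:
P(D) = 28 (P(D) = -7*(-4) = 28)
k = -275
u = 546/53 (u = 9 - (-75 + 6)/(25 + 28) = 9 - (-69)/53 = 9 - 1*(-69/53) = 9 + 69/53 = 546/53 ≈ 10.302)
K(c) = 546/53
(K(55) + 10937) + k = (546/53 + 10937) - 275 = 580207/53 - 275 = 565632/53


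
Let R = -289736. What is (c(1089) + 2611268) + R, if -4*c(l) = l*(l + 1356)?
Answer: 6623523/4 ≈ 1.6559e+6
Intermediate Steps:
c(l) = -l*(1356 + l)/4 (c(l) = -l*(l + 1356)/4 = -l*(1356 + l)/4)
(c(1089) + 2611268) + R = (-¼*1089*(1356 + 1089) + 2611268) - 289736 = (-¼*1089*2445 + 2611268) - 289736 = (-2662605/4 + 2611268) - 289736 = 7782467/4 - 289736 = 6623523/4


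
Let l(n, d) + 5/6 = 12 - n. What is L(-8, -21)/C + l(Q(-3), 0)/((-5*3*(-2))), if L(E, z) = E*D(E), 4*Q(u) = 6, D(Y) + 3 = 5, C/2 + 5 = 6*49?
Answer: 7661/26010 ≈ 0.29454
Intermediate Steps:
C = 578 (C = -10 + 2*(6*49) = -10 + 2*294 = -10 + 588 = 578)
D(Y) = 2 (D(Y) = -3 + 5 = 2)
Q(u) = 3/2 (Q(u) = (1/4)*6 = 3/2)
L(E, z) = 2*E (L(E, z) = E*2 = 2*E)
l(n, d) = 67/6 - n (l(n, d) = -5/6 + (12 - n) = 67/6 - n)
L(-8, -21)/C + l(Q(-3), 0)/((-5*3*(-2))) = (2*(-8))/578 + (67/6 - 1*3/2)/((-5*3*(-2))) = -16*1/578 + (67/6 - 3/2)/((-15*(-2))) = -8/289 + (29/3)/30 = -8/289 + (29/3)*(1/30) = -8/289 + 29/90 = 7661/26010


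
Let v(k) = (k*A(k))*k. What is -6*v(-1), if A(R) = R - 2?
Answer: 18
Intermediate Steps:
A(R) = -2 + R
v(k) = k**2*(-2 + k) (v(k) = (k*(-2 + k))*k = k**2*(-2 + k))
-6*v(-1) = -6*(-1)**2*(-2 - 1) = -6*(-3) = 18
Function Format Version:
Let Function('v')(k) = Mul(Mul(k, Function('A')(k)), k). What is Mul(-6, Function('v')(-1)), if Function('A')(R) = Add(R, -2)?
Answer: 18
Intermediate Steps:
Function('A')(R) = Add(-2, R)
Function('v')(k) = Mul(Pow(k, 2), Add(-2, k)) (Function('v')(k) = Mul(Mul(k, Add(-2, k)), k) = Mul(Pow(k, 2), Add(-2, k)))
Mul(-6, Function('v')(-1)) = Mul(-6, Mul(Pow(-1, 2), Add(-2, -1))) = Mul(-6, Mul(1, -3)) = Mul(-6, -3) = 18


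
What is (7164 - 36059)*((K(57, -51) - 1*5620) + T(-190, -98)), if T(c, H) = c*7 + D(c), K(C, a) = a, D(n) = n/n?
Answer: 202265000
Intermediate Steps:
D(n) = 1
T(c, H) = 1 + 7*c (T(c, H) = c*7 + 1 = 7*c + 1 = 1 + 7*c)
(7164 - 36059)*((K(57, -51) - 1*5620) + T(-190, -98)) = (7164 - 36059)*((-51 - 1*5620) + (1 + 7*(-190))) = -28895*((-51 - 5620) + (1 - 1330)) = -28895*(-5671 - 1329) = -28895*(-7000) = 202265000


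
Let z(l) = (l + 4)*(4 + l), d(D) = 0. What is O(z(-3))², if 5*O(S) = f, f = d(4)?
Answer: 0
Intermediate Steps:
z(l) = (4 + l)² (z(l) = (4 + l)*(4 + l) = (4 + l)²)
f = 0
O(S) = 0 (O(S) = (⅕)*0 = 0)
O(z(-3))² = 0² = 0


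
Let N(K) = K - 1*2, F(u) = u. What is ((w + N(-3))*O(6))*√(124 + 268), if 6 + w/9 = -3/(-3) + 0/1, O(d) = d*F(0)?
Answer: 0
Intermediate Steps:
O(d) = 0 (O(d) = d*0 = 0)
w = -45 (w = -54 + 9*(-3/(-3) + 0/1) = -54 + 9*(-3*(-⅓) + 0*1) = -54 + 9*(1 + 0) = -54 + 9*1 = -54 + 9 = -45)
N(K) = -2 + K (N(K) = K - 2 = -2 + K)
((w + N(-3))*O(6))*√(124 + 268) = ((-45 + (-2 - 3))*0)*√(124 + 268) = ((-45 - 5)*0)*√392 = (-50*0)*(14*√2) = 0*(14*√2) = 0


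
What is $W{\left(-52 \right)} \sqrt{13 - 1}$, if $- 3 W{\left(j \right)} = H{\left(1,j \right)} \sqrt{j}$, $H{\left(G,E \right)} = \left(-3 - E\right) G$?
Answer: $- \frac{196 i \sqrt{39}}{3} \approx - 408.01 i$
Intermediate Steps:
$H{\left(G,E \right)} = G \left(-3 - E\right)$
$W{\left(j \right)} = - \frac{\sqrt{j} \left(-3 - j\right)}{3}$ ($W{\left(j \right)} = - \frac{\left(-1\right) 1 \left(3 + j\right) \sqrt{j}}{3} = - \frac{\left(-3 - j\right) \sqrt{j}}{3} = - \frac{\sqrt{j} \left(-3 - j\right)}{3}$)
$W{\left(-52 \right)} \sqrt{13 - 1} = \frac{\sqrt{-52} \left(3 - 52\right)}{3} \sqrt{13 - 1} = \frac{1}{3} \cdot 2 i \sqrt{13} \left(-49\right) \sqrt{12} = - \frac{98 i \sqrt{13}}{3} \cdot 2 \sqrt{3} = - \frac{196 i \sqrt{39}}{3}$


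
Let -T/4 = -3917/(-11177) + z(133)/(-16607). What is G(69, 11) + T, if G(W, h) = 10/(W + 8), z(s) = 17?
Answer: -18120595490/14292465803 ≈ -1.2678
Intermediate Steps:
G(W, h) = 10/(8 + W)
T = -259438440/185616439 (T = -4*(-3917/(-11177) + 17/(-16607)) = -4*(-3917*(-1/11177) + 17*(-1/16607)) = -4*(3917/11177 - 17/16607) = -4*64859610/185616439 = -259438440/185616439 ≈ -1.3977)
G(69, 11) + T = 10/(8 + 69) - 259438440/185616439 = 10/77 - 259438440/185616439 = -18120595490/14292465803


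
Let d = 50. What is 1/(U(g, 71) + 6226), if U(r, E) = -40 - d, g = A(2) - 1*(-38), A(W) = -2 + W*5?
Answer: 1/6136 ≈ 0.00016297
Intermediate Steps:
A(W) = -2 + 5*W
g = 46 (g = (-2 + 5*2) - 1*(-38) = (-2 + 10) + 38 = 8 + 38 = 46)
U(r, E) = -90 (U(r, E) = -40 - 1*50 = -40 - 50 = -90)
1/(U(g, 71) + 6226) = 1/(-90 + 6226) = 1/6136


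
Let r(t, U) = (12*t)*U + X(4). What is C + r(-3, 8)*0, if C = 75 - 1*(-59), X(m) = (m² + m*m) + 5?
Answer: 134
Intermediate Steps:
X(m) = 5 + 2*m² (X(m) = (m² + m²) + 5 = 2*m² + 5 = 5 + 2*m²)
r(t, U) = 37 + 12*U*t (r(t, U) = (12*t)*U + (5 + 2*4²) = 12*U*t + (5 + 2*16) = 12*U*t + (5 + 32) = 12*U*t + 37 = 37 + 12*U*t)
C = 134 (C = 75 + 59 = 134)
C + r(-3, 8)*0 = 134 + (37 + 12*8*(-3))*0 = 134 + (37 - 288)*0 = 134 - 251*0 = 134 + 0 = 134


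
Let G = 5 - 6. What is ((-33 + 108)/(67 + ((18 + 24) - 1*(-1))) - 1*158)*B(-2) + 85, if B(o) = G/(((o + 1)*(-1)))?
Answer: 5331/22 ≈ 242.32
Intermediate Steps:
G = -1
B(o) = -1/(-1 - o) (B(o) = -1/((o + 1)*(-1)) = -1/((1 + o)*(-1)) = -1/(-1 - o))
((-33 + 108)/(67 + ((18 + 24) - 1*(-1))) - 1*158)*B(-2) + 85 = ((-33 + 108)/(67 + ((18 + 24) - 1*(-1))) - 1*158)/(1 - 2) + 85 = (75/(67 + (42 + 1)) - 158)/(-1) + 85 = (75/(67 + 43) - 158)*(-1) + 85 = (75/110 - 158)*(-1) + 85 = (75*(1/110) - 158)*(-1) + 85 = (15/22 - 158)*(-1) + 85 = -3461/22*(-1) + 85 = 3461/22 + 85 = 5331/22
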